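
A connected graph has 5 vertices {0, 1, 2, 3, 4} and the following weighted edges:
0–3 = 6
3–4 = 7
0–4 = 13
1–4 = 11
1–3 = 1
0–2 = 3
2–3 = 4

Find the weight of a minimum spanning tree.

15

Sort edges by weight, then run Kruskal:
1–3 (1): add. Components now {0} {1,3} {2} {4}
0–2 (3): add. Components now {0,2} {1,3} {4}
2–3 (4): add. Components now {0,1,2,3} {4}
0–3 (6): skip — 0 and 3 already connected.
3–4 (7): add. Components now {0,1,2,3,4}
MST edges: 1–3, 0–2, 2–3, 3–4; total weight 1+3+4+7 = 15.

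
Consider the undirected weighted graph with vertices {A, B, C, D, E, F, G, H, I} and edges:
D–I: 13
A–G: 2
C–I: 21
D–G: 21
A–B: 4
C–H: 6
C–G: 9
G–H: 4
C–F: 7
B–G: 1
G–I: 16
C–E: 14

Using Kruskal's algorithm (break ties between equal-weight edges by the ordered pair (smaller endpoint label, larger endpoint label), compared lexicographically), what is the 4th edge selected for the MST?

Kruskal's algorithm — process edges by increasing weight (ties by edge label):
B–G (1): add — endpoints in different components.
A–G (2): add — endpoints in different components.
A–B (4): skip — A and B already connected.
G–H (4): add — endpoints in different components.
C–H (6): add — endpoints in different components.
C–F (7): add — endpoints in different components.
C–G (9): skip — C and G already connected.
D–I (13): add — endpoints in different components.
C–E (14): add — endpoints in different components.
G–I (16): add — endpoints in different components.
The 4th edge added is C–H.

C-H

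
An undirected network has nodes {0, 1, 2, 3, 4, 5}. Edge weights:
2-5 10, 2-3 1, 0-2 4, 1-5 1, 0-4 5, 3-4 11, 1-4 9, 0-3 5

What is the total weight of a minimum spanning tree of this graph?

Kruskal: consider edges lightest-first.
1-5 (1): add — endpoints in different components.
2-3 (1): add — endpoints in different components.
0-2 (4): add — endpoints in different components.
0-3 (5): skip — 0 and 3 already connected.
0-4 (5): add — endpoints in different components.
1-4 (9): add — endpoints in different components.
MST edges: 1-5, 2-3, 0-2, 0-4, 1-4; total weight 1+1+4+5+9 = 20.

20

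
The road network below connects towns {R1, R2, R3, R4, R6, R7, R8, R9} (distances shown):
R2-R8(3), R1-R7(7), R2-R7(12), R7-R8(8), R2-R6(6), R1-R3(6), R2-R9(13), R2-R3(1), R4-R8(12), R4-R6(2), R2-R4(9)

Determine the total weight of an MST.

38

Prim, starting at R6.
Step 1: frontier [R4-R6 2, R2-R6 6] → take R4-R6 (2); add R4.
Step 2: frontier [R2-R4 9, R4-R8 12, R2-R6 6] → take R2-R6 (6); add R2.
Step 3: frontier [R2-R3 1, R2-R8 3, R2-R7 12, R2-R9 13, R4-R8 12] → take R2-R3 (1); add R3.
Step 4: frontier [R2-R8 3, R2-R7 12, R2-R9 13, R1-R3 6, R4-R8 12] → take R2-R8 (3); add R8.
Step 5: frontier [R2-R7 12, R2-R9 13, R1-R3 6, R7-R8 8] → take R1-R3 (6); add R1.
Step 6: frontier [R1-R7 7, R2-R7 12, R2-R9 13, R7-R8 8] → take R1-R7 (7); add R7.
Step 7: frontier [R2-R9 13] → take R2-R9 (13); add R9.
MST edges: R4-R6, R2-R6, R2-R3, R2-R8, R1-R3, R1-R7, R2-R9; total weight 2+6+1+3+6+7+13 = 38.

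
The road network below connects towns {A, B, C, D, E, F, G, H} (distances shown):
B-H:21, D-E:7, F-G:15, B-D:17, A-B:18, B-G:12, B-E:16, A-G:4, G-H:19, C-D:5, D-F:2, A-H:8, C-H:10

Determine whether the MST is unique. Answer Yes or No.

Yes

Kruskal's algorithm — process edges by increasing weight (ties by edge label):
D-F (2): add — endpoints in different components.
A-G (4): add — endpoints in different components.
C-D (5): add — endpoints in different components.
D-E (7): add — endpoints in different components.
A-H (8): add — endpoints in different components.
C-H (10): add — endpoints in different components.
B-G (12): add — endpoints in different components.
Every non-tree edge has weight strictly greater than the heaviest edge on the tree path between its endpoints, so the MST is unique.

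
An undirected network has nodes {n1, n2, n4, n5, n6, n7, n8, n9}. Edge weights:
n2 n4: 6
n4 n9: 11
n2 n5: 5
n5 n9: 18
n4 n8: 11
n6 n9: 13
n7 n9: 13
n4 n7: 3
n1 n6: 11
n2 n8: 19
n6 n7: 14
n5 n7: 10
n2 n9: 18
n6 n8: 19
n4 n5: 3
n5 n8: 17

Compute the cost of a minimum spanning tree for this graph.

Kruskal: consider edges lightest-first.
n4 n5 (3): add — endpoints in different components.
n4 n7 (3): add — endpoints in different components.
n2 n5 (5): add — endpoints in different components.
n2 n4 (6): skip — n4 and n2 already connected.
n5 n7 (10): skip — n5 and n7 already connected.
n1 n6 (11): add — endpoints in different components.
n4 n8 (11): add — endpoints in different components.
n4 n9 (11): add — endpoints in different components.
n6 n9 (13): add — endpoints in different components.
MST edges: n4 n5, n4 n7, n2 n5, n1 n6, n4 n8, n4 n9, n6 n9; total weight 3+3+5+11+11+11+13 = 57.

57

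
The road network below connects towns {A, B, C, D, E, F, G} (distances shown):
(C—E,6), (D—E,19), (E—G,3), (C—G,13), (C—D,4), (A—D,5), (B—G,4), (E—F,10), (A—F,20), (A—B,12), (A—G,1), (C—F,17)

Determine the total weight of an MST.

Prim's algorithm from C:
Step 1: cheapest edge leaving the tree is C—D (4); add D.
Step 2: cheapest edge leaving the tree is A—D (5); add A.
Step 3: cheapest edge leaving the tree is A—G (1); add G.
Step 4: cheapest edge leaving the tree is E—G (3); add E.
Step 5: cheapest edge leaving the tree is B—G (4); add B.
Step 6: cheapest edge leaving the tree is E—F (10); add F.
MST edges: C—D, A—D, A—G, E—G, B—G, E—F; total weight 4+5+1+3+4+10 = 27.

27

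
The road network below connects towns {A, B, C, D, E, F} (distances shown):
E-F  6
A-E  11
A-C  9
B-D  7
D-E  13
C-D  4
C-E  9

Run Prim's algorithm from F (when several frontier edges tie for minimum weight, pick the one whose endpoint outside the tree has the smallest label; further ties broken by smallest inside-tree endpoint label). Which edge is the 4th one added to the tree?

Prim, starting at F.
Step 1: cheapest edge leaving the tree is E-F (6); add E.
Step 2: cheapest edge leaving the tree is C-E (9); add C.
Step 3: cheapest edge leaving the tree is C-D (4); add D.
Step 4: cheapest edge leaving the tree is B-D (7); add B.
Step 5: cheapest edge leaving the tree is A-C (9); add A.
The 4th edge added is B-D.

B-D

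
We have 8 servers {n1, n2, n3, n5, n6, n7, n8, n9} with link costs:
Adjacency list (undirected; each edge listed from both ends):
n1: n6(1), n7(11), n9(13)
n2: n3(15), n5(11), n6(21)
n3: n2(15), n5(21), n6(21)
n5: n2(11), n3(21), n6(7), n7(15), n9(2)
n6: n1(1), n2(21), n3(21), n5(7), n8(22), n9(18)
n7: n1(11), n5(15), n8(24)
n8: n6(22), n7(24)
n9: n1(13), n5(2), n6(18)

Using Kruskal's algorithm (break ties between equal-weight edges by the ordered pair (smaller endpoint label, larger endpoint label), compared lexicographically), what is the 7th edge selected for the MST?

n6-n8

Kruskal: consider edges lightest-first.
n1-n6 (1): add — endpoints in different components.
n5-n9 (2): add — endpoints in different components.
n5-n6 (7): add — endpoints in different components.
n1-n7 (11): add — endpoints in different components.
n2-n5 (11): add — endpoints in different components.
n1-n9 (13): skip — n9 and n1 already connected.
n2-n3 (15): add — endpoints in different components.
n5-n7 (15): skip — n5 and n7 already connected.
n6-n9 (18): skip — n9 and n6 already connected.
n2-n6 (21): skip — n6 and n2 already connected.
n3-n5 (21): skip — n5 and n3 already connected.
n3-n6 (21): skip — n3 and n6 already connected.
n6-n8 (22): add — endpoints in different components.
The 7th edge added is n6-n8.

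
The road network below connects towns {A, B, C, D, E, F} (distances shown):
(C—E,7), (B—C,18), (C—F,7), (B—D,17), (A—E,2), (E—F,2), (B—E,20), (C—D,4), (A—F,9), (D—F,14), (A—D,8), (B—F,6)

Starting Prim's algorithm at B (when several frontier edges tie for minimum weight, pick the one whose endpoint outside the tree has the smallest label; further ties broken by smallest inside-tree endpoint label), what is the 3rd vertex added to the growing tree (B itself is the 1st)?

E

Grow the tree from B using Prim:
Step 1: frontier [B—F 6, B—D 17, B—C 18, B—E 20] → take B—F (6); add F.
Step 2: frontier [B—D 17, B—C 18, B—E 20, E—F 2, C—F 7, A—F 9, D—F 14] → take E—F (2); add E.
Step 3: frontier [B—D 17, B—C 18, A—E 2, C—E 7, C—F 7, A—F 9, D—F 14] → take A—E (2); add A.
Step 4: frontier [A—D 8, B—D 17, B—C 18, C—E 7, C—F 7, D—F 14] → take C—E (7); add C.
Step 5: frontier [A—D 8, B—D 17, C—D 4, D—F 14] → take C—D (4); add D.
Vertex order: B, F, E, A, C, D. The 3rd vertex is E.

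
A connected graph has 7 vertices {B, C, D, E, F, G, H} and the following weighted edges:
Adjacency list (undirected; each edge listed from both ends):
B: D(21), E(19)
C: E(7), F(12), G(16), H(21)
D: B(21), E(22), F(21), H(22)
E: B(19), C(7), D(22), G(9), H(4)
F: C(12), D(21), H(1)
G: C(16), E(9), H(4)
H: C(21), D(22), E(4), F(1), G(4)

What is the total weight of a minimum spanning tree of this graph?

56

Sort edges by weight, then run Kruskal:
F H (1): add — endpoints in different components.
E H (4): add — endpoints in different components.
G H (4): add — endpoints in different components.
C E (7): add — endpoints in different components.
E G (9): skip — E and G already connected.
C F (12): skip — C and F already connected.
C G (16): skip — C and G already connected.
B E (19): add — endpoints in different components.
B D (21): add — endpoints in different components.
MST edges: F H, E H, G H, C E, B E, B D; total weight 1+4+4+7+19+21 = 56.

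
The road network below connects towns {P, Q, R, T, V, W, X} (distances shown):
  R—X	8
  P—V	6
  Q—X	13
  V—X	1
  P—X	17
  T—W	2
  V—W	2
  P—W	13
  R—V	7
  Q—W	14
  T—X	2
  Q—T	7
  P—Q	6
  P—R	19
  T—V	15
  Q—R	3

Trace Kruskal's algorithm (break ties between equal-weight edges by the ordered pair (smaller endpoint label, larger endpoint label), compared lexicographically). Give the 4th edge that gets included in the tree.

Q-R

Sort edges by weight, then run Kruskal:
V—X (1): add — endpoints in different components.
T—W (2): add — endpoints in different components.
T—X (2): add — endpoints in different components.
V—W (2): skip — W and V already connected.
Q—R (3): add — endpoints in different components.
P—Q (6): add — endpoints in different components.
P—V (6): add — endpoints in different components.
The 4th edge added is Q—R.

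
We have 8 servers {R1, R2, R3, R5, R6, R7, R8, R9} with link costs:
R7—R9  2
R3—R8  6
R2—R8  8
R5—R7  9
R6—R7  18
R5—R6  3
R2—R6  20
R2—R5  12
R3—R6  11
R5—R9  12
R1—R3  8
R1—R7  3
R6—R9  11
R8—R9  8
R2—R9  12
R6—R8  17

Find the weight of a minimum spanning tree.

Prim, starting at R7.
Step 1: cheapest edge leaving the tree is R7—R9 (2); add R9.
Step 2: cheapest edge leaving the tree is R1—R7 (3); add R1.
Step 3: cheapest edge leaving the tree is R1—R3 (8); add R3.
Step 4: cheapest edge leaving the tree is R3—R8 (6); add R8.
Step 5: cheapest edge leaving the tree is R2—R8 (8); add R2.
Step 6: cheapest edge leaving the tree is R5—R7 (9); add R5.
Step 7: cheapest edge leaving the tree is R5—R6 (3); add R6.
MST edges: R7—R9, R1—R7, R1—R3, R3—R8, R2—R8, R5—R7, R5—R6; total weight 2+3+8+6+8+9+3 = 39.

39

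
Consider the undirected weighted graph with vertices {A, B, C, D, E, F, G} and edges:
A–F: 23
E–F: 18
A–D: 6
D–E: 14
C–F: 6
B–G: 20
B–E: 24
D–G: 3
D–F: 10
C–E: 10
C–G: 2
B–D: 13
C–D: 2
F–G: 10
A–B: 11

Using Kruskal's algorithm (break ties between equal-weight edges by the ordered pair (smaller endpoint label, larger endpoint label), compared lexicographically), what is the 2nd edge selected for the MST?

Sort edges by weight, then run Kruskal:
C–D (2): add — endpoints in different components.
C–G (2): add — endpoints in different components.
D–G (3): skip — D and G already connected.
A–D (6): add — endpoints in different components.
C–F (6): add — endpoints in different components.
C–E (10): add — endpoints in different components.
D–F (10): skip — D and F already connected.
F–G (10): skip — F and G already connected.
A–B (11): add — endpoints in different components.
The 2nd edge added is C–G.

C-G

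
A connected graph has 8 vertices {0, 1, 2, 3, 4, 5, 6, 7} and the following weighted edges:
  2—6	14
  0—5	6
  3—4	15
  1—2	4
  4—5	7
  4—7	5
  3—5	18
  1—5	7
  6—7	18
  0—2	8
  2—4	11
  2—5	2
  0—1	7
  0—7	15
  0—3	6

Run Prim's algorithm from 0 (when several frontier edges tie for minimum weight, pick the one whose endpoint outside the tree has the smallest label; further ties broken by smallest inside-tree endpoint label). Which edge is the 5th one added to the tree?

4-5

Prim, starting at 0.
Step 1: cheapest edge leaving the tree is 0—3 (6); add 3.
Step 2: cheapest edge leaving the tree is 0—5 (6); add 5.
Step 3: cheapest edge leaving the tree is 2—5 (2); add 2.
Step 4: cheapest edge leaving the tree is 1—2 (4); add 1.
Step 5: cheapest edge leaving the tree is 4—5 (7); add 4.
Step 6: cheapest edge leaving the tree is 4—7 (5); add 7.
Step 7: cheapest edge leaving the tree is 2—6 (14); add 6.
The 5th edge added is 4—5.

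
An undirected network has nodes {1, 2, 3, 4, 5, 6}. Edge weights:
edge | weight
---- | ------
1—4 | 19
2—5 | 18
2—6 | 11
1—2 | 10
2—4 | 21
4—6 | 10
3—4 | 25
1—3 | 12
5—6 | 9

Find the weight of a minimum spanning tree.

Prim's algorithm from 1:
Step 1: frontier [1—2 10, 1—3 12, 1—4 19] → take 1—2 (10); add 2.
Step 2: frontier [1—3 12, 1—4 19, 2—6 11, 2—5 18, 2—4 21] → take 2—6 (11); add 6.
Step 3: frontier [1—3 12, 1—4 19, 2—5 18, 2—4 21, 5—6 9, 4—6 10] → take 5—6 (9); add 5.
Step 4: frontier [1—3 12, 1—4 19, 2—4 21, 4—6 10] → take 4—6 (10); add 4.
Step 5: frontier [1—3 12, 3—4 25] → take 1—3 (12); add 3.
MST edges: 1—2, 2—6, 5—6, 4—6, 1—3; total weight 10+11+9+10+12 = 52.

52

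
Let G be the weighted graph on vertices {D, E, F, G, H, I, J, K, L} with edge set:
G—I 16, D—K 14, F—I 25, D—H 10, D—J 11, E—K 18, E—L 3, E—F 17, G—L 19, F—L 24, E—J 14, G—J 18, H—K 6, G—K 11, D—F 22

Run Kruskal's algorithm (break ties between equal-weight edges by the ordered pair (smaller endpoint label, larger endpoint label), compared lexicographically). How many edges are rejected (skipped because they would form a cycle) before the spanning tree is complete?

1

Kruskal's algorithm — process edges by increasing weight (ties by edge label):
E—L (3): add — endpoints in different components.
H—K (6): add — endpoints in different components.
D—H (10): add — endpoints in different components.
D—J (11): add — endpoints in different components.
G—K (11): add — endpoints in different components.
D—K (14): skip — D and K already connected.
E—J (14): add — endpoints in different components.
G—I (16): add — endpoints in different components.
E—F (17): add — endpoints in different components.
Edges rejected before the tree was complete: 1.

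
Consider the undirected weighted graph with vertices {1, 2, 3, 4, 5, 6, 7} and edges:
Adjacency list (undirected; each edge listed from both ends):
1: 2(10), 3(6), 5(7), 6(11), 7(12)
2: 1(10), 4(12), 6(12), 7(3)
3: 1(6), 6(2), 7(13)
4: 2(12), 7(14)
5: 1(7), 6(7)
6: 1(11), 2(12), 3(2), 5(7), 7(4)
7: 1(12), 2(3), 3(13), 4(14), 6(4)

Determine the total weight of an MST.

34

Kruskal: consider edges lightest-first.
3–6 (2): add — endpoints in different components.
2–7 (3): add — endpoints in different components.
6–7 (4): add — endpoints in different components.
1–3 (6): add — endpoints in different components.
1–5 (7): add — endpoints in different components.
5–6 (7): skip — 5 and 6 already connected.
1–2 (10): skip — 1 and 2 already connected.
1–6 (11): skip — 1 and 6 already connected.
1–7 (12): skip — 1 and 7 already connected.
2–4 (12): add — endpoints in different components.
MST edges: 3–6, 2–7, 6–7, 1–3, 1–5, 2–4; total weight 2+3+4+6+7+12 = 34.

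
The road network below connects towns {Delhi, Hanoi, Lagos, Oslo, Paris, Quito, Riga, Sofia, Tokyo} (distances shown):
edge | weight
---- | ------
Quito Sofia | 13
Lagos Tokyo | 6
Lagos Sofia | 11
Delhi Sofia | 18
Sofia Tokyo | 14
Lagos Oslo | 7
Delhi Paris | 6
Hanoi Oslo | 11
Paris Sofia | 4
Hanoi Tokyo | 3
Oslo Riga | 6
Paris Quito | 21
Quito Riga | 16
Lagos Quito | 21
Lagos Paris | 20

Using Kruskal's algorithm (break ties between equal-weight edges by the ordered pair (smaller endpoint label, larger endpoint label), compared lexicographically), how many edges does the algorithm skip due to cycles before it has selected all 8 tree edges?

Kruskal: consider edges lightest-first.
Hanoi Tokyo (3): add — endpoints in different components.
Paris Sofia (4): add — endpoints in different components.
Delhi Paris (6): add — endpoints in different components.
Lagos Tokyo (6): add — endpoints in different components.
Oslo Riga (6): add — endpoints in different components.
Lagos Oslo (7): add — endpoints in different components.
Hanoi Oslo (11): skip — Oslo and Hanoi already connected.
Lagos Sofia (11): add — endpoints in different components.
Quito Sofia (13): add — endpoints in different components.
Edges rejected before the tree was complete: 1.

1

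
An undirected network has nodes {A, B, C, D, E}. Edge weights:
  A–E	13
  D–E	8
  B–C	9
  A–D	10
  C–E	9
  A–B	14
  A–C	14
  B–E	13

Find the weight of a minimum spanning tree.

36

Sort edges by weight, then run Kruskal:
D–E (8): add — endpoints in different components.
B–C (9): add — endpoints in different components.
C–E (9): add — endpoints in different components.
A–D (10): add — endpoints in different components.
MST edges: D–E, B–C, C–E, A–D; total weight 8+9+9+10 = 36.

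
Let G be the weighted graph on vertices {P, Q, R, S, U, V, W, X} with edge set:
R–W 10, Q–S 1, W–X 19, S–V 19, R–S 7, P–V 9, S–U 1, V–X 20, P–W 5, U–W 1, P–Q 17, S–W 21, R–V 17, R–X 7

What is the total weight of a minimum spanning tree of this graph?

31

Sort edges by weight, then run Kruskal:
Q–S (1): add — endpoints in different components.
S–U (1): add — endpoints in different components.
U–W (1): add — endpoints in different components.
P–W (5): add — endpoints in different components.
R–S (7): add — endpoints in different components.
R–X (7): add — endpoints in different components.
P–V (9): add — endpoints in different components.
MST edges: Q–S, S–U, U–W, P–W, R–S, R–X, P–V; total weight 1+1+1+5+7+7+9 = 31.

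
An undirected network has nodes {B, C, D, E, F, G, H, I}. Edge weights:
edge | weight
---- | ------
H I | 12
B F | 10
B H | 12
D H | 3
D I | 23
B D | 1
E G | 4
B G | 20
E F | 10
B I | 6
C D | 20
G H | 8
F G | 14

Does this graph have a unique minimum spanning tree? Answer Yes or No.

Sort edges by weight, then run Kruskal:
B D (1): add — endpoints in different components.
D H (3): add — endpoints in different components.
E G (4): add — endpoints in different components.
B I (6): add — endpoints in different components.
G H (8): add — endpoints in different components.
B F (10): add — endpoints in different components.
E F (10): skip — E and F already connected.
B H (12): skip — B and H already connected.
H I (12): skip — H and I already connected.
F G (14): skip — F and G already connected.
B G (20): skip — B and G already connected.
C D (20): add — endpoints in different components.
Non-tree edge E F has weight 10, equal to the heaviest edge on its tree cycle — swapping gives another MST of the same weight. Not unique.

No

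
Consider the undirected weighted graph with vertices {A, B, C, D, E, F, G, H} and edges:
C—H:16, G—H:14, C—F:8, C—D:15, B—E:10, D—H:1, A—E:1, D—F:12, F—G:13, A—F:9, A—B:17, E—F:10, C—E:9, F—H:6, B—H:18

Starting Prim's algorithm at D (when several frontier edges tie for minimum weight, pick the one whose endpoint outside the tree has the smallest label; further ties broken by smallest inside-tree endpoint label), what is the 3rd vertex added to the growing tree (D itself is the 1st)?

Grow the tree from D using Prim:
Step 1: cheapest edge leaving the tree is D—H (1); add H.
Step 2: cheapest edge leaving the tree is F—H (6); add F.
Step 3: cheapest edge leaving the tree is C—F (8); add C.
Step 4: cheapest edge leaving the tree is A—F (9); add A.
Step 5: cheapest edge leaving the tree is A—E (1); add E.
Step 6: cheapest edge leaving the tree is B—E (10); add B.
Step 7: cheapest edge leaving the tree is F—G (13); add G.
Vertex order: D, H, F, C, A, E, B, G. The 3rd vertex is F.

F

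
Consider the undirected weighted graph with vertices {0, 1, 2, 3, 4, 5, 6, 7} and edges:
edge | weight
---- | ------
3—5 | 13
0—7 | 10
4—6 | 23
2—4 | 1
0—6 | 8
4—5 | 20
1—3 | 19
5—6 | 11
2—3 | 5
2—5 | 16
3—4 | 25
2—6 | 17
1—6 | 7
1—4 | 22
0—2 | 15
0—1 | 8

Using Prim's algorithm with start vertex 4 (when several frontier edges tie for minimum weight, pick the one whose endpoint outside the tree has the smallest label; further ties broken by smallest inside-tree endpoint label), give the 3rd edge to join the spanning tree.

Prim's algorithm from 4:
Step 1: cheapest edge leaving the tree is 2—4 (1); add 2.
Step 2: cheapest edge leaving the tree is 2—3 (5); add 3.
Step 3: cheapest edge leaving the tree is 3—5 (13); add 5.
Step 4: cheapest edge leaving the tree is 5—6 (11); add 6.
Step 5: cheapest edge leaving the tree is 1—6 (7); add 1.
Step 6: cheapest edge leaving the tree is 0—1 (8); add 0.
Step 7: cheapest edge leaving the tree is 0—7 (10); add 7.
The 3rd edge added is 3—5.

3-5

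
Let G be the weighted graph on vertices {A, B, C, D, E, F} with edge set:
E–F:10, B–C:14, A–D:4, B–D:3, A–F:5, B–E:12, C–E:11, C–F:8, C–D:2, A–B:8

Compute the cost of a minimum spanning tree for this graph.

Prim's algorithm from B:
Step 1: cheapest edge leaving the tree is B–D (3); add D.
Step 2: cheapest edge leaving the tree is C–D (2); add C.
Step 3: cheapest edge leaving the tree is A–D (4); add A.
Step 4: cheapest edge leaving the tree is A–F (5); add F.
Step 5: cheapest edge leaving the tree is E–F (10); add E.
MST edges: B–D, C–D, A–D, A–F, E–F; total weight 3+2+4+5+10 = 24.

24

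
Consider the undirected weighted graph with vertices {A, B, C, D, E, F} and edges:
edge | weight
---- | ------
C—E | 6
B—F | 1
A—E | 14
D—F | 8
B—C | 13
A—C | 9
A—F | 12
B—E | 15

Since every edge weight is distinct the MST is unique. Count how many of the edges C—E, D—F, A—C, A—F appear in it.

Sort edges by weight, then run Kruskal:
B—F (1): add — endpoints in different components.
C—E (6): add — endpoints in different components.
D—F (8): add — endpoints in different components.
A—C (9): add — endpoints in different components.
A—F (12): add — endpoints in different components.
MST edge set: {B—F, C—E, D—F, A—C, A—F}.
Of the listed edges, {C—E, D—F, A—C, A—F} are in the MST → 4.

4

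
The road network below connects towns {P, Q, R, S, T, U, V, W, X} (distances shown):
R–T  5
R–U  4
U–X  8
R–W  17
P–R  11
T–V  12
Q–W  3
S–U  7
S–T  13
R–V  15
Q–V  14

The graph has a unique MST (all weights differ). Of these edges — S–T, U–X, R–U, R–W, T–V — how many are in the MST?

3

Sort edges by weight, then run Kruskal:
Q–W (3): add — endpoints in different components.
R–U (4): add — endpoints in different components.
R–T (5): add — endpoints in different components.
S–U (7): add — endpoints in different components.
U–X (8): add — endpoints in different components.
P–R (11): add — endpoints in different components.
T–V (12): add — endpoints in different components.
S–T (13): skip — S and T already connected.
Q–V (14): add — endpoints in different components.
MST edge set: {Q–W, R–U, R–T, S–U, U–X, P–R, T–V, Q–V}.
Of the listed edges, {U–X, R–U, T–V} are in the MST → 3.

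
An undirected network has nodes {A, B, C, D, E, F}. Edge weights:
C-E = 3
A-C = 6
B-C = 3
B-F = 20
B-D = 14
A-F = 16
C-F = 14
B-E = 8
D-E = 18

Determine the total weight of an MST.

40

Kruskal: consider edges lightest-first.
B-C (3): add — endpoints in different components.
C-E (3): add — endpoints in different components.
A-C (6): add — endpoints in different components.
B-E (8): skip — B and E already connected.
B-D (14): add — endpoints in different components.
C-F (14): add — endpoints in different components.
MST edges: B-C, C-E, A-C, B-D, C-F; total weight 3+3+6+14+14 = 40.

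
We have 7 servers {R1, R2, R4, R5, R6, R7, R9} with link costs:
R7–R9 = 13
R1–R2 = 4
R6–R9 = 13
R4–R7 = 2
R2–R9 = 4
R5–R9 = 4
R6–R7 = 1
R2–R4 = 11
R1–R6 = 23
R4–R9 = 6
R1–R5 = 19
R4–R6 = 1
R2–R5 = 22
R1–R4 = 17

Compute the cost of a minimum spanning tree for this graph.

20

Sort edges by weight, then run Kruskal:
R4–R6 (1): add. Components now {R9} {R4,R6} {R5} {R1} {R2} {R7}
R6–R7 (1): add. Components now {R9} {R4,R6,R7} {R5} {R1} {R2}
R4–R7 (2): skip — R4 and R7 already connected.
R1–R2 (4): add. Components now {R9} {R4,R6,R7} {R5} {R1,R2}
R2–R9 (4): add. Components now {R1,R2,R9} {R4,R6,R7} {R5}
R5–R9 (4): add. Components now {R1,R2,R5,R9} {R4,R6,R7}
R4–R9 (6): add. Components now {R1,R2,R4,R5,R6,R7,R9}
MST edges: R4–R6, R6–R7, R1–R2, R2–R9, R5–R9, R4–R9; total weight 1+1+4+4+4+6 = 20.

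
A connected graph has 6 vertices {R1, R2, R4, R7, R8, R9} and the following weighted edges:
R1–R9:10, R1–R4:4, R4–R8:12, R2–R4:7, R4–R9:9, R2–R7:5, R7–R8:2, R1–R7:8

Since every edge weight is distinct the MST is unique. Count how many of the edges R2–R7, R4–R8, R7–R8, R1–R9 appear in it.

Kruskal's algorithm — process edges by increasing weight (ties by edge label):
R7–R8 (2): add. Components now {R9} {R7,R8} {R2} {R4} {R1}
R1–R4 (4): add. Components now {R9} {R7,R8} {R2} {R1,R4}
R2–R7 (5): add. Components now {R9} {R2,R7,R8} {R1,R4}
R2–R4 (7): add. Components now {R9} {R1,R2,R4,R7,R8}
R1–R7 (8): skip — R7 and R1 already connected.
R4–R9 (9): add. Components now {R1,R2,R4,R7,R8,R9}
MST edge set: {R7–R8, R1–R4, R2–R7, R2–R4, R4–R9}.
Of the listed edges, {R2–R7, R7–R8} are in the MST → 2.

2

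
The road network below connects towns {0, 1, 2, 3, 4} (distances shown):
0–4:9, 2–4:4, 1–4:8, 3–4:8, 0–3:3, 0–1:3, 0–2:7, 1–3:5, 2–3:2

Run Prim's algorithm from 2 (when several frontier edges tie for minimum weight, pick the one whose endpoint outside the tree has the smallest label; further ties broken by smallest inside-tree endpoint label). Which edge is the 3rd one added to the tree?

0-1

Prim, starting at 2.
Step 1: cheapest edge leaving the tree is 2–3 (2); add 3.
Step 2: cheapest edge leaving the tree is 0–3 (3); add 0.
Step 3: cheapest edge leaving the tree is 0–1 (3); add 1.
Step 4: cheapest edge leaving the tree is 2–4 (4); add 4.
The 3rd edge added is 0–1.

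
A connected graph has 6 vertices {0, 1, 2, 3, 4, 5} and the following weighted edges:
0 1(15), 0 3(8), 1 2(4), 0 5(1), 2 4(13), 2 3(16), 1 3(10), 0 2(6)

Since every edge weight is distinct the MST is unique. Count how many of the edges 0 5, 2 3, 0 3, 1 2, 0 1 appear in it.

Kruskal's algorithm — process edges by increasing weight (ties by edge label):
0 5 (1): add — endpoints in different components.
1 2 (4): add — endpoints in different components.
0 2 (6): add — endpoints in different components.
0 3 (8): add — endpoints in different components.
1 3 (10): skip — 1 and 3 already connected.
2 4 (13): add — endpoints in different components.
MST edge set: {0 5, 1 2, 0 2, 0 3, 2 4}.
Of the listed edges, {0 5, 0 3, 1 2} are in the MST → 3.

3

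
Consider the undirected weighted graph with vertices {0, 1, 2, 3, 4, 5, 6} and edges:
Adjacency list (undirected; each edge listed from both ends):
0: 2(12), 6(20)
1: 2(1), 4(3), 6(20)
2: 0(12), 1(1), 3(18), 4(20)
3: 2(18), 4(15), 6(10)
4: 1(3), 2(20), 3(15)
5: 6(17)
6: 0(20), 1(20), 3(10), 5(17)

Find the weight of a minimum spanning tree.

58

Prim's algorithm from 4:
Step 1: frontier [1-4 3, 3-4 15, 2-4 20] → take 1-4 (3); add 1.
Step 2: frontier [1-2 1, 1-6 20, 3-4 15, 2-4 20] → take 1-2 (1); add 2.
Step 3: frontier [1-6 20, 0-2 12, 2-3 18, 3-4 15] → take 0-2 (12); add 0.
Step 4: frontier [0-6 20, 1-6 20, 2-3 18, 3-4 15] → take 3-4 (15); add 3.
Step 5: frontier [0-6 20, 1-6 20, 3-6 10] → take 3-6 (10); add 6.
Step 6: frontier [5-6 17] → take 5-6 (17); add 5.
MST edges: 1-4, 1-2, 0-2, 3-4, 3-6, 5-6; total weight 3+1+12+15+10+17 = 58.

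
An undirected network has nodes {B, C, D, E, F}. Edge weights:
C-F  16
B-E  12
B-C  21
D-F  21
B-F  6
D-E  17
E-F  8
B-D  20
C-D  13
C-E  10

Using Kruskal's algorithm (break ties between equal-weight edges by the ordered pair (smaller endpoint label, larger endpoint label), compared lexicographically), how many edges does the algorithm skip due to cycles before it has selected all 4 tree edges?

1

Kruskal's algorithm — process edges by increasing weight (ties by edge label):
B-F (6): add — endpoints in different components.
E-F (8): add — endpoints in different components.
C-E (10): add — endpoints in different components.
B-E (12): skip — B and E already connected.
C-D (13): add — endpoints in different components.
Edges rejected before the tree was complete: 1.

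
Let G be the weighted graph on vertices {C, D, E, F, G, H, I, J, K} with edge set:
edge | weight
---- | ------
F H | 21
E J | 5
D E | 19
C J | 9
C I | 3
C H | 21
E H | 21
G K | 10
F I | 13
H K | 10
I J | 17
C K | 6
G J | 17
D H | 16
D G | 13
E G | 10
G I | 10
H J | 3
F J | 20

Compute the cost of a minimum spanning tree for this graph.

Grow the tree from G using Prim:
Step 1: cheapest edge leaving the tree is E G (10); add E.
Step 2: cheapest edge leaving the tree is E J (5); add J.
Step 3: cheapest edge leaving the tree is H J (3); add H.
Step 4: cheapest edge leaving the tree is C J (9); add C.
Step 5: cheapest edge leaving the tree is C I (3); add I.
Step 6: cheapest edge leaving the tree is C K (6); add K.
Step 7: cheapest edge leaving the tree is D G (13); add D.
Step 8: cheapest edge leaving the tree is F I (13); add F.
MST edges: E G, E J, H J, C J, C I, C K, D G, F I; total weight 10+5+3+9+3+6+13+13 = 62.

62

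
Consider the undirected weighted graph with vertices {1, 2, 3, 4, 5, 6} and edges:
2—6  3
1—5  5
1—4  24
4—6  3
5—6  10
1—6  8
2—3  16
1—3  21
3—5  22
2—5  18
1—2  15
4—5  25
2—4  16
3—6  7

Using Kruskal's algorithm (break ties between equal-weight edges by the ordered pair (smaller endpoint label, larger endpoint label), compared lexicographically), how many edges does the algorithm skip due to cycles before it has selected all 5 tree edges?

0

Sort edges by weight, then run Kruskal:
2—6 (3): add — endpoints in different components.
4—6 (3): add — endpoints in different components.
1—5 (5): add — endpoints in different components.
3—6 (7): add — endpoints in different components.
1—6 (8): add — endpoints in different components.
Edges rejected before the tree was complete: 0.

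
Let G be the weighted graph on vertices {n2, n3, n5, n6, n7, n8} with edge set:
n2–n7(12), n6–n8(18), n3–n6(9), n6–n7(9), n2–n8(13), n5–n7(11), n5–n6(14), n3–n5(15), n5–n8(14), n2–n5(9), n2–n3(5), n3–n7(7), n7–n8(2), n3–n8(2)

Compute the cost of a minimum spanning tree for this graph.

Kruskal's algorithm — process edges by increasing weight (ties by edge label):
n3–n8 (2): add. Components now {n3,n8} {n2} {n5} {n7} {n6}
n7–n8 (2): add. Components now {n3,n7,n8} {n2} {n5} {n6}
n2–n3 (5): add. Components now {n2,n3,n7,n8} {n5} {n6}
n3–n7 (7): skip — n3 and n7 already connected.
n2–n5 (9): add. Components now {n2,n3,n5,n7,n8} {n6}
n3–n6 (9): add. Components now {n2,n3,n5,n6,n7,n8}
MST edges: n3–n8, n7–n8, n2–n3, n2–n5, n3–n6; total weight 2+2+5+9+9 = 27.

27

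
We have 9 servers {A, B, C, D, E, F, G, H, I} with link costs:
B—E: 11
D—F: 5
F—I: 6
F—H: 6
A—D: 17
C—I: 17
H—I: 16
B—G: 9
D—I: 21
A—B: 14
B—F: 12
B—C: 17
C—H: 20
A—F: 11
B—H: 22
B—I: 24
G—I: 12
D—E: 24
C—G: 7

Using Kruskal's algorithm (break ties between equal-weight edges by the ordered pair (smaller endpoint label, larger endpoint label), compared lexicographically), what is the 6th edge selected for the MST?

A-F

Kruskal's algorithm — process edges by increasing weight (ties by edge label):
D—F (5): add — endpoints in different components.
F—H (6): add — endpoints in different components.
F—I (6): add — endpoints in different components.
C—G (7): add — endpoints in different components.
B—G (9): add — endpoints in different components.
A—F (11): add — endpoints in different components.
B—E (11): add — endpoints in different components.
B—F (12): add — endpoints in different components.
The 6th edge added is A—F.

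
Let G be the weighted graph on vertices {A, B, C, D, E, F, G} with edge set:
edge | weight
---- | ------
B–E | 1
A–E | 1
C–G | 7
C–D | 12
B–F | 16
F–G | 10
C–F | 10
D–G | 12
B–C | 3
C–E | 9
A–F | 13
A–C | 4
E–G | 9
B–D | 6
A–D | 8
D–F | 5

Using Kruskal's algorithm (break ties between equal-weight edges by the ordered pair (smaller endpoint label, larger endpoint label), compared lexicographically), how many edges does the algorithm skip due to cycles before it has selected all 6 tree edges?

1

Sort edges by weight, then run Kruskal:
A–E (1): add — endpoints in different components.
B–E (1): add — endpoints in different components.
B–C (3): add — endpoints in different components.
A–C (4): skip — A and C already connected.
D–F (5): add — endpoints in different components.
B–D (6): add — endpoints in different components.
C–G (7): add — endpoints in different components.
Edges rejected before the tree was complete: 1.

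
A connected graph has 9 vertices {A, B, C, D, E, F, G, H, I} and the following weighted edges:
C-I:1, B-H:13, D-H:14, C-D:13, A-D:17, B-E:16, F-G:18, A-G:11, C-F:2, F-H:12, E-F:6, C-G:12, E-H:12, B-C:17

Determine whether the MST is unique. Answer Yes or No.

Sort edges by weight, then run Kruskal:
C-I (1): add — endpoints in different components.
C-F (2): add — endpoints in different components.
E-F (6): add — endpoints in different components.
A-G (11): add — endpoints in different components.
C-G (12): add — endpoints in different components.
E-H (12): add — endpoints in different components.
F-H (12): skip — F and H already connected.
B-H (13): add — endpoints in different components.
C-D (13): add — endpoints in different components.
Non-tree edge F-H has weight 12, equal to the heaviest edge on its tree cycle — swapping gives another MST of the same weight. Not unique.

No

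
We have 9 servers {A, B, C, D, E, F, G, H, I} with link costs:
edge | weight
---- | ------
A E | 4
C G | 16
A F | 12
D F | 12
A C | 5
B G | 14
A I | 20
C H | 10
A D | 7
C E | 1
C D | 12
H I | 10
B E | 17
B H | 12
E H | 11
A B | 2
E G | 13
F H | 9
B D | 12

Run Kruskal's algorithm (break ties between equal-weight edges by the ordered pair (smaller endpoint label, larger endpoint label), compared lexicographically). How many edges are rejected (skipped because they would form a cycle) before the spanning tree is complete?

Kruskal: consider edges lightest-first.
C E (1): add — endpoints in different components.
A B (2): add — endpoints in different components.
A E (4): add — endpoints in different components.
A C (5): skip — A and C already connected.
A D (7): add — endpoints in different components.
F H (9): add — endpoints in different components.
C H (10): add — endpoints in different components.
H I (10): add — endpoints in different components.
E H (11): skip — E and H already connected.
A F (12): skip — A and F already connected.
B D (12): skip — B and D already connected.
B H (12): skip — B and H already connected.
C D (12): skip — C and D already connected.
D F (12): skip — D and F already connected.
E G (13): add — endpoints in different components.
Edges rejected before the tree was complete: 7.

7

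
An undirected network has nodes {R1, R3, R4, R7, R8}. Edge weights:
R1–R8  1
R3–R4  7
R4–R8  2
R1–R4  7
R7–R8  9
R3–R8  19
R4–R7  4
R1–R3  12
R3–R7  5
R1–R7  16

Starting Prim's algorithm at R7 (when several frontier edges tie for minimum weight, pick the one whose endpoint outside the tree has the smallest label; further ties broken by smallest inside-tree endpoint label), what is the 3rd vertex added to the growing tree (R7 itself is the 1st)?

Prim's algorithm from R7:
Step 1: cheapest edge leaving the tree is R4–R7 (4); add R4.
Step 2: cheapest edge leaving the tree is R4–R8 (2); add R8.
Step 3: cheapest edge leaving the tree is R1–R8 (1); add R1.
Step 4: cheapest edge leaving the tree is R3–R7 (5); add R3.
Vertex order: R7, R4, R8, R1, R3. The 3rd vertex is R8.

R8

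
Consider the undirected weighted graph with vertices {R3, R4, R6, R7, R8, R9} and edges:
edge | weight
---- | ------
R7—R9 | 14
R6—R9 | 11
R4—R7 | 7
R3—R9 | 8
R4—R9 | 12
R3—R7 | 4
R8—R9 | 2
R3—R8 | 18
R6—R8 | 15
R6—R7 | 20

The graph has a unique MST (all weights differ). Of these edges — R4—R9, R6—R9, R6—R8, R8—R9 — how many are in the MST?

2

Kruskal's algorithm — process edges by increasing weight (ties by edge label):
R8—R9 (2): add. Components now {R6} {R3} {R4} {R8,R9} {R7}
R3—R7 (4): add. Components now {R6} {R3,R7} {R4} {R8,R9}
R4—R7 (7): add. Components now {R6} {R3,R4,R7} {R8,R9}
R3—R9 (8): add. Components now {R6} {R3,R4,R7,R8,R9}
R6—R9 (11): add. Components now {R3,R4,R6,R7,R8,R9}
MST edge set: {R8—R9, R3—R7, R4—R7, R3—R9, R6—R9}.
Of the listed edges, {R6—R9, R8—R9} are in the MST → 2.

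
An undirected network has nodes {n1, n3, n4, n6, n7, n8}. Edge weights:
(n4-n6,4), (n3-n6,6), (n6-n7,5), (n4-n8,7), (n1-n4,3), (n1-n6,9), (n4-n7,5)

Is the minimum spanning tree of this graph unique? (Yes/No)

No

Sort edges by weight, then run Kruskal:
n1-n4 (3): add. Components now {n3} {n1,n4} {n7} {n6} {n8}
n4-n6 (4): add. Components now {n3} {n1,n4,n6} {n7} {n8}
n4-n7 (5): add. Components now {n3} {n1,n4,n6,n7} {n8}
n6-n7 (5): skip — n7 and n6 already connected.
n3-n6 (6): add. Components now {n1,n3,n4,n6,n7} {n8}
n4-n8 (7): add. Components now {n1,n3,n4,n6,n7,n8}
Non-tree edge n6-n7 has weight 5, equal to the heaviest edge on its tree cycle — swapping gives another MST of the same weight. Not unique.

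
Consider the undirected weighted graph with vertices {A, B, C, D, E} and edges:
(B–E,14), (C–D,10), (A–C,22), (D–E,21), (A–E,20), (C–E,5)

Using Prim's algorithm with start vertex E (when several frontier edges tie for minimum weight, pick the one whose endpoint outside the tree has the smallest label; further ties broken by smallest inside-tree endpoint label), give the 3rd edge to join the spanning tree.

Prim's algorithm from E:
Step 1: frontier [C–E 5, B–E 14, A–E 20, D–E 21] → take C–E (5); add C.
Step 2: frontier [C–D 10, A–C 22, B–E 14, A–E 20, D–E 21] → take C–D (10); add D.
Step 3: frontier [A–C 22, B–E 14, A–E 20] → take B–E (14); add B.
Step 4: frontier [A–C 22, A–E 20] → take A–E (20); add A.
The 3rd edge added is B–E.

B-E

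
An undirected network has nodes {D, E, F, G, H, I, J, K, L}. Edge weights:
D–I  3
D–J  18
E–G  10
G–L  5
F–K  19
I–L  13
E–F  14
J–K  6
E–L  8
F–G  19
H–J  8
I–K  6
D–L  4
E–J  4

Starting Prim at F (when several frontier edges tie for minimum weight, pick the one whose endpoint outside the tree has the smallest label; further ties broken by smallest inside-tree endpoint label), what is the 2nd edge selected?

E-J

Grow the tree from F using Prim:
Step 1: frontier [E–F 14, F–G 19, F–K 19] → take E–F (14); add E.
Step 2: frontier [E–J 4, E–L 8, E–G 10, F–G 19, F–K 19] → take E–J (4); add J.
Step 3: frontier [E–L 8, E–G 10, F–G 19, F–K 19, J–K 6, H–J 8, D–J 18] → take J–K (6); add K.
Step 4: frontier [E–L 8, E–G 10, F–G 19, H–J 8, D–J 18, I–K 6] → take I–K (6); add I.
Step 5: frontier [E–L 8, E–G 10, F–G 19, D–I 3, I–L 13, H–J 8, D–J 18] → take D–I (3); add D.
Step 6: frontier [D–L 4, E–L 8, E–G 10, F–G 19, I–L 13, H–J 8] → take D–L (4); add L.
Step 7: frontier [E–G 10, F–G 19, H–J 8, G–L 5] → take G–L (5); add G.
Step 8: frontier [H–J 8] → take H–J (8); add H.
The 2nd edge added is E–J.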